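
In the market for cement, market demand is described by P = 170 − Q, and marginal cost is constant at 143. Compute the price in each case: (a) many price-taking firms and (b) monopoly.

Competitive firms price at marginal cost: P = 143, giving Q = 27.
A monopolist chooses Q where MR = MC. MR = 170 − 2Q; setting this equal to 143 gives Q = 13.5 and P = 156.5.

Competition: P = 143; Monopoly: P = 156.5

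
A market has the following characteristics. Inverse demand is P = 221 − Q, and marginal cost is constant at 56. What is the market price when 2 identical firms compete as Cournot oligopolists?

With 2 symmetric Cournot firms, each firm's FOC gives 221 − 3q = 56, so q = 55, Q = 2·55 = 110, and P = 111.

P = 111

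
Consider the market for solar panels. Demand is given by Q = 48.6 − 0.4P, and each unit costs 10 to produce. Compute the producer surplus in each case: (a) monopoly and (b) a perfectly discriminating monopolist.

Inverting demand: P = 121.5 − 2.5Q.
Monopoly sets MR = MC: 121.5 − 5Q = 10 ⇒ Q = 22.3, P = 121.5 − 2.5·22.3 = 65.75.
PS = (65.75 − 10)·22.3 = 1243.225.
Under first-degree price discrimination the firm charges each unit its demand price and produces up to where P = MC, i.e. Q = 44.6. Consumer surplus is zero; producer surplus equals total surplus.
PS = ½·(121.5 − 10)·44.6 = 2486.45.

Monopoly: PS = 1243.225; Perfect PD: PS = 2486.45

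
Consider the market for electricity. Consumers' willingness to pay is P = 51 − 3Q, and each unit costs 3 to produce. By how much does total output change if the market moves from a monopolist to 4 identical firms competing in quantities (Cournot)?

Q rises by 4.8

Monopoly sets MR = MC: 51 − 6Q = 3 ⇒ Q = 8, P = 51 − 3·8 = 27.
Cournot with 4 identical firms: the symmetric best-response condition is 51 − 15q = 3. Each firm produces q = 3.2, total output Q = 12.8, price P = 12.6.
Change in total output: 12.8 − 8 = 4.8.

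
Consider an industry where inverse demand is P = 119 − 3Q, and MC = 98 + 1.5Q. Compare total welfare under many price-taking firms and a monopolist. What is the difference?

Total welfare falls by 7.84

Competitive equilibrium sets price equal to marginal cost: 119 − 3Q = 98 + 1.5Q, so Q = 14/3 and P = 105.
CS = ½·(119 − 105)·14/3 = 98/3; PS = (105·14/3 − 98·14/3 − ½·1.5·(14/3)²) = 49/3; TS = 49.
Monopoly sets MR = MC: 119 − 6Q = 98 + 1.5Q ⇒ Q = 2.8, P = 119 − 3·2.8 = 110.6.
CS = ½·(119 − 110.6)·2.8 = 11.76; PS = (110.6·2.8 − 98·2.8 − ½·1.5·2.8²) = 29.4; TS = 41.16.
Change in total welfare: 41.16 − 49 = −7.84.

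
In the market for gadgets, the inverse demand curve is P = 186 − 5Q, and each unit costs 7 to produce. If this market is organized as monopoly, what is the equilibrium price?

The monopolist equates marginal revenue to marginal cost: 186 − 10Q = 7, so Q = 17.9. From demand, P = 96.5.

P = 96.5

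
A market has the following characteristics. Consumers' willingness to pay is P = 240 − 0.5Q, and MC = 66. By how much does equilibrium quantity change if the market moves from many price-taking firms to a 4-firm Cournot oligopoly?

Under competition P = MC = 66, so Q = (240 − 66)/0.5 = 348.
Cournot with 4 identical firms: the symmetric best-response condition is 240 − 2.5q = 66. Each firm produces q = 69.6, total output Q = 278.4, price P = 100.8.
Change in equilibrium quantity: 278.4 − 348 = −69.6.

Q falls by 69.6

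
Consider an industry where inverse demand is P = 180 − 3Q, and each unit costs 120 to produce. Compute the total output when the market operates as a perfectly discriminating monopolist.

Q = 20

A perfectly discriminating monopolist sells every unit with P(Q) ≥ MC(Q), so output equals the competitive quantity Q = 20. Each buyer pays their reservation price, so CS = 0 and the firm captures all surplus.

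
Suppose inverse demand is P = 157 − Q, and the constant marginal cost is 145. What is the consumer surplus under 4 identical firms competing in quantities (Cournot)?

CS = 46.08

In a 4-firm Cournot equilibrium, symmetry and the first-order condition give q = (157 − 145)/(5) = 2.4. So Q = 9.6 and P = 147.4.
CS = ½·(157 − 147.4)·9.6 = 46.08.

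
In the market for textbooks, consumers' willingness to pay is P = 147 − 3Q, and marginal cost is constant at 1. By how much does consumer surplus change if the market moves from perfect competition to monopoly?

Consumer surplus falls by 2664.5

Competitive firms price at marginal cost: P = 1, giving Q = 146/3.
CS = ½·(147 − 1)·146/3 = 10658/3.
A monopolist chooses Q where MR = MC. MR = 147 − 6Q; setting this equal to 1 gives Q = 73/3 and P = 74.
CS = ½·(147 − 74)·73/3 = 5329/6.
Change in consumer surplus: 5329/6 − 10658/3 = −2664.5.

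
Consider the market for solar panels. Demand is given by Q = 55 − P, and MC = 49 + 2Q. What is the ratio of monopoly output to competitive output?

Inverting demand: P = 55 − Q.
The monopolist equates marginal revenue to marginal cost: 55 − 2Q = 49 + 2Q, so Q = 1.5. From demand, P = 53.5.
Competitive equilibrium sets price equal to marginal cost: 55 − Q = 49 + 2Q, so Q = 2 and P = 53.
Ratio Q_m/Q_c = 1.5/2 = 0.75.

Q_m/Q_c = 0.75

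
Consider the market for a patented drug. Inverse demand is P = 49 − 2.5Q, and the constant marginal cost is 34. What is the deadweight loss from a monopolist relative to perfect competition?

Perfect competition: P = MC = 34, so 49 − 2.5Q = 34 and Q = 6.
The monopolist equates marginal revenue to marginal cost: 49 − 5Q = 34, so Q = 3. From demand, P = 41.5.
DWL is the triangle between Q = 3 and Q = 6: ½·(6 − 3)·(41.5 − 34) = 11.25.

DWL = 11.25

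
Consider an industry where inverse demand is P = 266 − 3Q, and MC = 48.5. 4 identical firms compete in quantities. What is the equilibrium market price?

Cournot with 4 identical firms: the symmetric best-response condition is 266 − 15q = 48.5. Each firm produces q = 14.5, total output Q = 58, price P = 92.

P = 92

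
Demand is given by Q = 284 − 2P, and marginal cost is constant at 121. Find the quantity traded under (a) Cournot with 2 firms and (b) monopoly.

Inverting demand: P = 142 − 0.5Q.
Cournot with 2 identical firms: the symmetric best-response condition is 142 − 1.5q = 121. Each firm produces q = 14, total output Q = 28, price P = 128.
A monopolist chooses Q where MR = MC. MR = 142 − Q; setting this equal to 121 gives Q = 21 and P = 131.5.

Cournot: Q = 28; Monopoly: Q = 21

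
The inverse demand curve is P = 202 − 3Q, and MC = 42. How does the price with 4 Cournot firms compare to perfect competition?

In a 4-firm Cournot equilibrium, symmetry and the first-order condition give q = (202 − 42)/(15) = 32/3. So Q = 128/3 and P = 74.
Perfect competition: P = MC = 42, so 202 − 3Q = 42 and Q = 160/3.

Cournot: P = 74; Competition: P = 42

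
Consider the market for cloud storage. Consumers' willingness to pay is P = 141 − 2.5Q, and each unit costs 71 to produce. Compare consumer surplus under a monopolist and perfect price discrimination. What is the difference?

Monopoly sets MR = MC: 141 − 5Q = 71 ⇒ Q = 14, P = 141 − 2.5·14 = 106.
CS = ½·(141 − 106)·14 = 245.
Under first-degree price discrimination the firm charges each unit its demand price and produces up to where P = MC, i.e. Q = 28. Consumer surplus is zero; producer surplus equals total surplus.
CS = 0.
Change in consumer surplus: 0 − 245 = −245.

Consumer surplus falls by 245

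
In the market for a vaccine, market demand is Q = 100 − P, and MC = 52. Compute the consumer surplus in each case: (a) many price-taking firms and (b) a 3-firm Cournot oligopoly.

Competition: CS = 1152; Cournot: CS = 648

Inverting demand: P = 100 − Q.
Competitive firms price at marginal cost: P = 52, giving Q = 48.
CS = ½·(100 − 52)·48 = 1152.
In a 3-firm Cournot equilibrium, symmetry and the first-order condition give q = (100 − 52)/(4) = 12. So Q = 36 and P = 64.
CS = ½·(100 − 64)·36 = 648.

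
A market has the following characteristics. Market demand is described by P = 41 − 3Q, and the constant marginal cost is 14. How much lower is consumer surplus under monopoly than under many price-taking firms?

Perfect competition: P = MC = 14, so 41 − 3Q = 14 and Q = 9.
CS = ½·(41 − 14)·9 = 121.5.
A monopolist chooses Q where MR = MC. MR = 41 − 6Q; setting this equal to 14 gives Q = 4.5 and P = 27.5.
CS = ½·(41 − 27.5)·4.5 = 30.375.
Change in consumer surplus: 30.375 − 121.5 = −91.125.

Consumer surplus falls by 91.125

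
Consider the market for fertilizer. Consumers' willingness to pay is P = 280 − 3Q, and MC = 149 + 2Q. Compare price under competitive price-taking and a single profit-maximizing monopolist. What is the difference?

Competitive equilibrium sets price equal to marginal cost: 280 − 3Q = 149 + 2Q, so Q = 26.2 and P = 201.4.
A monopolist chooses Q where MR = MC. MR = 280 − 6Q; setting this equal to 149 + 2Q gives Q = 16.375 and P = 230.875.
Change in price: 230.875 − 201.4 = 29.475.

P rises by 29.475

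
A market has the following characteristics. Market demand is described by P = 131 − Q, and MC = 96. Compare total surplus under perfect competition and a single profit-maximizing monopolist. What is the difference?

TS falls by 153.125

Perfect competition: P = MC = 96, so 131 − Q = 96 and Q = 35.
CS = ½·(131 − 96)·35 = 612.5; PS = (96 − 96)·35 = 0; TS = 612.5.
A monopolist chooses Q where MR = MC. MR = 131 − 2Q; setting this equal to 96 gives Q = 17.5 and P = 113.5.
CS = ½·(131 − 113.5)·17.5 = 153.125; PS = (113.5 − 96)·17.5 = 306.25; TS = 459.375.
Change in total surplus: 459.375 − 612.5 = −153.125.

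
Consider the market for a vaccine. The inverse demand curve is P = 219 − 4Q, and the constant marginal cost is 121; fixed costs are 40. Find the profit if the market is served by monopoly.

Profit = 560.25

The monopolist equates marginal revenue to marginal cost: 219 − 8Q = 121, so Q = 12.25. From demand, P = 170.
Profit = (170 − 121)·12.25 − 40 = 560.25.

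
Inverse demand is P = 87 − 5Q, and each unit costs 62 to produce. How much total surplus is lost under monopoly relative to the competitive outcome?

Perfect competition: P = MC = 62, so 87 − 5Q = 62 and Q = 5.
The monopolist equates marginal revenue to marginal cost: 87 − 10Q = 62, so Q = 2.5. From demand, P = 74.5.
DWL is the triangle between Q = 2.5 and Q = 5: ½·(5 − 2.5)·(74.5 − 62) = 15.625.

DWL = 15.625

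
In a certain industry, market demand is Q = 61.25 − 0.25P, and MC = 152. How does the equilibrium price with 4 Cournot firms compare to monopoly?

Inverting demand: P = 245 − 4Q.
Cournot with 4 identical firms: the symmetric best-response condition is 245 − 20q = 152. Each firm produces q = 4.65, total output Q = 18.6, price P = 170.6.
The monopolist equates marginal revenue to marginal cost: 245 − 8Q = 152, so Q = 11.625. From demand, P = 198.5.

Cournot: P = 170.6; Monopoly: P = 198.5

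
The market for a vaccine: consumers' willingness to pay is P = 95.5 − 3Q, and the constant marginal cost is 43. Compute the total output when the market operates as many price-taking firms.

Perfect competition: P = MC = 43, so 95.5 − 3Q = 43 and Q = 17.5.

Q = 17.5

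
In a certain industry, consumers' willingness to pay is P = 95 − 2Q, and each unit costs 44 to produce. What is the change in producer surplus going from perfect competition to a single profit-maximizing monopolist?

Perfect competition: P = MC = 44, so 95 − 2Q = 44 and Q = 25.5.
PS = (44 − 44)·25.5 = 0.
The monopolist equates marginal revenue to marginal cost: 95 − 4Q = 44, so Q = 12.75. From demand, P = 69.5.
PS = (69.5 − 44)·12.75 = 325.125.
Change in producer surplus: 325.125 − 0 = 325.125.

PS rises by 325.125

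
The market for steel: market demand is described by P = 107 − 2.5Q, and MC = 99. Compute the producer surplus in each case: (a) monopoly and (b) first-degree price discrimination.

Monopoly sets MR = MC: 107 − 5Q = 99 ⇒ Q = 1.6, P = 107 − 2.5·1.6 = 103.
PS = (103 − 99)·1.6 = 6.4.
A perfectly discriminating monopolist sells every unit with P(Q) ≥ MC(Q), so output equals the competitive quantity Q = 3.2. Each buyer pays their reservation price, so CS = 0 and the firm captures all surplus.
PS = ½·(107 − 99)·3.2 = 12.8.

Monopoly: PS = 6.4; Perfect PD: PS = 12.8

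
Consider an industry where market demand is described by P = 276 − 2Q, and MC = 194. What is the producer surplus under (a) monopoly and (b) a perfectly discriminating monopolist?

A monopolist chooses Q where MR = MC. MR = 276 − 4Q; setting this equal to 194 gives Q = 20.5 and P = 235.
PS = (235 − 194)·20.5 = 840.5.
A perfectly discriminating monopolist sells every unit with P(Q) ≥ MC(Q), so output equals the competitive quantity Q = 41. Each buyer pays their reservation price, so CS = 0 and the firm captures all surplus.
PS = ½·(276 − 194)·41 = 1681.

Monopoly: PS = 840.5; Perfect PD: PS = 1681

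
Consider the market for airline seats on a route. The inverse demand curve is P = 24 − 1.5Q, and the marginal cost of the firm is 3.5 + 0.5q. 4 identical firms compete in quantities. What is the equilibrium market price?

Cournot with 4 identical firms: the symmetric best-response condition is 24 − 7.5q = 3.5 + 0.5q. Each firm produces q = 41/16, total output Q = 10.25, price P = 8.625.

P = 8.625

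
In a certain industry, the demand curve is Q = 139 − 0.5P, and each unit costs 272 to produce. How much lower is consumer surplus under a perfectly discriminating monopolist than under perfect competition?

Inverting demand: P = 278 − 2Q.
Competitive firms price at marginal cost: P = 272, giving Q = 3.
CS = ½·(278 − 272)·3 = 9.
A perfectly discriminating monopolist sells every unit with P(Q) ≥ MC(Q), so output equals the competitive quantity Q = 3. Each buyer pays their reservation price, so CS = 0 and the firm captures all surplus.
CS = 0.
Change in consumer surplus: 0 − 9 = −9.

Consumer surplus falls by 9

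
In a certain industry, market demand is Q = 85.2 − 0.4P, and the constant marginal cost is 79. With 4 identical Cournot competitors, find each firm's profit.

Inverting demand: P = 213 − 2.5Q.
With 4 symmetric Cournot firms, each firm's FOC gives 213 − 12.5q = 79, so q = 10.72, Q = 4·10.72 = 42.88, and P = 105.8.
Each firm's profit = (105.8 − 79)·10.72 = 287.296.

π_i = 287.296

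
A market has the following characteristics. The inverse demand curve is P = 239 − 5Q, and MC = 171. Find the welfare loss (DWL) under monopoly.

DWL = 115.6

Perfect competition: P = MC = 171, so 239 − 5Q = 171 and Q = 13.6.
A monopolist chooses Q where MR = MC. MR = 239 − 10Q; setting this equal to 171 gives Q = 6.8 and P = 205.
DWL is the triangle between Q = 6.8 and Q = 13.6: ½·(13.6 − 6.8)·(205 − 171) = 115.6.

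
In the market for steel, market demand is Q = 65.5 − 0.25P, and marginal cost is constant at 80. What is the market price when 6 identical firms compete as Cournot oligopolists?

P = 106

Inverting demand: P = 262 − 4Q.
Cournot with 6 identical firms: the symmetric best-response condition is 262 − 28q = 80. Each firm produces q = 6.5, total output Q = 39, price P = 106.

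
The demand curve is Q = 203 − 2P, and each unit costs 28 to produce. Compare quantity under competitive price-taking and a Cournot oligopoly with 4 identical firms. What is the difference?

Inverting demand: P = 101.5 − 0.5Q.
Perfect competition: P = MC = 28, so 101.5 − 0.5Q = 28 and Q = 147.
With 4 symmetric Cournot firms, each firm's FOC gives 101.5 − 2.5q = 28, so q = 29.4, Q = 4·29.4 = 117.6, and P = 42.7.
Change in quantity: 117.6 − 147 = −29.4.

Q falls by 29.4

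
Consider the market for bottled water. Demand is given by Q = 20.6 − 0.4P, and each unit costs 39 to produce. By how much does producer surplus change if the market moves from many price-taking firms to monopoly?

Producer surplus rises by 15.625

Inverting demand: P = 51.5 − 2.5Q.
Under competition P = MC = 39, so Q = (51.5 − 39)/2.5 = 5.
PS = (39 − 39)·5 = 0.
The monopolist equates marginal revenue to marginal cost: 51.5 − 5Q = 39, so Q = 2.5. From demand, P = 45.25.
PS = (45.25 − 39)·2.5 = 15.625.
Change in producer surplus: 15.625 − 0 = 15.625.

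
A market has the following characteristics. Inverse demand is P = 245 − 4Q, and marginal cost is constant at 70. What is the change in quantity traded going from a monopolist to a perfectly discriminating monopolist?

Quantity traded rises by 21.875

A monopolist chooses Q where MR = MC. MR = 245 − 8Q; setting this equal to 70 gives Q = 21.875 and P = 157.5.
With perfect price discrimination, output is the efficient level Q = 43.75 (where demand meets MC), but every buyer pays their willingness to pay: CS = 0 and PS = total surplus.
Change in quantity traded: 43.75 − 21.875 = 21.875.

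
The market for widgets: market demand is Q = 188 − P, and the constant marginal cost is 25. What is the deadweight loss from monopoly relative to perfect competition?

Inverting demand: P = 188 − Q.
Perfect competition: P = MC = 25, so 188 − Q = 25 and Q = 163.
A monopolist chooses Q where MR = MC. MR = 188 − 2Q; setting this equal to 25 gives Q = 81.5 and P = 106.5.
DWL is the triangle between Q = 81.5 and Q = 163: ½·(163 − 81.5)·(106.5 − 25) = 3321.125.

DWL = 3321.125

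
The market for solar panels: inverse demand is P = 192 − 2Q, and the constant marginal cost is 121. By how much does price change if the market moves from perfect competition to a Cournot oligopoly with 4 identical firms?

P rises by 14.2

Perfect competition: P = MC = 121, so 192 − 2Q = 121 and Q = 35.5.
With 4 symmetric Cournot firms, each firm's FOC gives 192 − 10q = 121, so q = 7.1, Q = 4·7.1 = 28.4, and P = 135.2.
Change in price: 135.2 − 121 = 14.2.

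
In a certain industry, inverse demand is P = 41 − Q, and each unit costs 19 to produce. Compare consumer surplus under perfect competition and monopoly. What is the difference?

Perfect competition: P = MC = 19, so 41 − Q = 19 and Q = 22.
CS = ½·(41 − 19)·22 = 242.
Monopoly sets MR = MC: 41 − 2Q = 19 ⇒ Q = 11, P = 41 − 11 = 30.
CS = ½·(41 − 30)·11 = 60.5.
Change in consumer surplus: 60.5 − 242 = −181.5.

CS falls by 181.5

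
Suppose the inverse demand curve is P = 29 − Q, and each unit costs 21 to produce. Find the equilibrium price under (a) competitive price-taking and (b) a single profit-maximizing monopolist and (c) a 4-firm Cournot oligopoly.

Under competition P = MC = 21, so Q = (29 − 21)/1 = 8.
A monopolist chooses Q where MR = MC. MR = 29 − 2Q; setting this equal to 21 gives Q = 4 and P = 25.
With 4 symmetric Cournot firms, each firm's FOC gives 29 − 5q = 21, so q = 1.6, Q = 4·1.6 = 6.4, and P = 22.6.

Competition: P = 21; Monopoly: P = 25; Cournot: P = 22.6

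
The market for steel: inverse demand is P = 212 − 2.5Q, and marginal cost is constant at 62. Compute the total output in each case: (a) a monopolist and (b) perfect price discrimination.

Monopoly: Q = 30; Perfect PD: Q = 60

A monopolist chooses Q where MR = MC. MR = 212 − 5Q; setting this equal to 62 gives Q = 30 and P = 137.
A perfectly discriminating monopolist sells every unit with P(Q) ≥ MC(Q), so output equals the competitive quantity Q = 60. Each buyer pays their reservation price, so CS = 0 and the firm captures all surplus.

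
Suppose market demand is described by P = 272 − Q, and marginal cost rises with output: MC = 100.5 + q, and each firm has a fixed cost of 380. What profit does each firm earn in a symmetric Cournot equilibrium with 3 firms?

Cournot with 3 identical firms: the symmetric best-response condition is 272 − 4q = 100.5 + q. Each firm produces q = 34.3, total output Q = 102.9, price P = 169.1.
Each firm's profit = 169.1·34.3 − (100.5·34.3 + ½·1·34.3²) − 380 = 1384.735.

π_i = 1384.735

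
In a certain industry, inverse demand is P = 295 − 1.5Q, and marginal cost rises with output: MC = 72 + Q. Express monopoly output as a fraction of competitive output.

A monopolist chooses Q where MR = MC. MR = 295 − 3Q; setting this equal to 72 + Q gives Q = 55.75 and P = 211.375.
Competitive equilibrium sets price equal to marginal cost: 295 − 1.5Q = 72 + Q, so Q = 89.2 and P = 161.2.
Ratio Q_m/Q_c = 55.75/89.2 = 0.625.

Q_m/Q_c = 0.625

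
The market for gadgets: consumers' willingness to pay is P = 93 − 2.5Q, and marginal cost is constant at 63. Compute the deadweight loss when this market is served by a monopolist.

DWL = 45

Perfect competition: P = MC = 63, so 93 − 2.5Q = 63 and Q = 12.
The monopolist equates marginal revenue to marginal cost: 93 − 5Q = 63, so Q = 6. From demand, P = 78.
DWL is the triangle between Q = 6 and Q = 12: ½·(12 − 6)·(78 − 63) = 45.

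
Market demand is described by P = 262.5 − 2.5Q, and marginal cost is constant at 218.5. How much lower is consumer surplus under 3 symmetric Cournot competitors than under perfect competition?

CS falls by 169.4

Under competition P = MC = 218.5, so Q = (262.5 − 218.5)/2.5 = 17.6.
CS = ½·(262.5 − 218.5)·17.6 = 387.2.
In a 3-firm Cournot equilibrium, symmetry and the first-order condition give q = (262.5 − 218.5)/(10) = 4.4. So Q = 13.2 and P = 229.5.
CS = ½·(262.5 − 229.5)·13.2 = 217.8.
Change in consumer surplus: 217.8 − 387.2 = −169.4.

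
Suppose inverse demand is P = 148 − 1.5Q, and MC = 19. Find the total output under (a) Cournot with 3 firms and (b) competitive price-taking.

Cournot: Q = 64.5; Competition: Q = 86

Cournot with 3 identical firms: the symmetric best-response condition is 148 − 6q = 19. Each firm produces q = 21.5, total output Q = 64.5, price P = 51.25.
Competitive firms price at marginal cost: P = 19, giving Q = 86.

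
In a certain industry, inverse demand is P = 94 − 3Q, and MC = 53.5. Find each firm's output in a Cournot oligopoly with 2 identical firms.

In a 2-firm Cournot equilibrium, symmetry and the first-order condition give q = (94 − 53.5)/(9) = 4.5. So Q = 9 and P = 67.

q_i = 4.5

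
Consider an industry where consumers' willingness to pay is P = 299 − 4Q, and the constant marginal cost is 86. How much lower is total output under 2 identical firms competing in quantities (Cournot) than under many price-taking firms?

Total output falls by 17.75

Perfect competition: P = MC = 86, so 299 − 4Q = 86 and Q = 53.25.
Cournot with 2 identical firms: the symmetric best-response condition is 299 − 12q = 86. Each firm produces q = 17.75, total output Q = 35.5, price P = 157.
Change in total output: 35.5 − 53.25 = −17.75.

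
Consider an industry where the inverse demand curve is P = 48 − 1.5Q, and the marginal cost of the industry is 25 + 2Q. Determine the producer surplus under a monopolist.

The monopolist equates marginal revenue to marginal cost: 48 − 3Q = 25 + 2Q, so Q = 4.6. From demand, P = 41.1.
PS = P·Q − VC(Q) = 41.1·4.6 − (25·4.6 + ½·2·4.6²) = 52.9.

PS = 52.9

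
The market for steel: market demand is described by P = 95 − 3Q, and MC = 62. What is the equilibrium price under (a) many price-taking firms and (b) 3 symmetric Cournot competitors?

Under competition P = MC = 62, so Q = (95 − 62)/3 = 11.
Cournot with 3 identical firms: the symmetric best-response condition is 95 − 12q = 62. Each firm produces q = 2.75, total output Q = 8.25, price P = 70.25.

Competition: P = 62; Cournot: P = 70.25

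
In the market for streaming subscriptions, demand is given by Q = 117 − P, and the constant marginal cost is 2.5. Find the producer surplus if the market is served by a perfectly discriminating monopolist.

PS = 6555.125

Inverting demand: P = 117 − Q.
A perfectly discriminating monopolist sells every unit with P(Q) ≥ MC(Q), so output equals the competitive quantity Q = 114.5. Each buyer pays their reservation price, so CS = 0 and the firm captures all surplus.
PS = ½·(117 − 2.5)·114.5 = 6555.125.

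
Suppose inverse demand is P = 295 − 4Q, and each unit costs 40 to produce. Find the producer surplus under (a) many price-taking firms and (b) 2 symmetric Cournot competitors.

Perfect competition: P = MC = 40, so 295 − 4Q = 40 and Q = 63.75.
PS = (40 − 40)·63.75 = 0.
With 2 symmetric Cournot firms, each firm's FOC gives 295 − 12q = 40, so q = 21.25, Q = 2·21.25 = 42.5, and P = 125.
PS = (125 − 40)·42.5 = 3612.5.

Competition: PS = 0; Cournot: PS = 3612.5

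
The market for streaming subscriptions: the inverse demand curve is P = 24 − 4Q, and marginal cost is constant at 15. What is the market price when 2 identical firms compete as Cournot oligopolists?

With 2 symmetric Cournot firms, each firm's FOC gives 24 − 12q = 15, so q = 0.75, Q = 2·0.75 = 1.5, and P = 18.

P = 18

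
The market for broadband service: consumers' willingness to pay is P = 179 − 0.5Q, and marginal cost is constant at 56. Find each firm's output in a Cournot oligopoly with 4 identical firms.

q_i = 49.2

In a 4-firm Cournot equilibrium, symmetry and the first-order condition give q = (179 − 56)/(2.5) = 49.2. So Q = 196.8 and P = 80.6.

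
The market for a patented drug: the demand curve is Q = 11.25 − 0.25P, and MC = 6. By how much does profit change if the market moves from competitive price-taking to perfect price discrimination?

Profit rises by 190.125

Inverting demand: P = 45 − 4Q.
Competitive firms price at marginal cost: P = 6, giving Q = 9.75.
Profit = (6 − 6)·9.75 = 0.
With perfect price discrimination, output is the efficient level Q = 9.75 (where demand meets MC), but every buyer pays their willingness to pay: CS = 0 and PS = total surplus.
PS equals the full surplus area, 190.125. Profit = 190.125 = 190.125.
Change in profit: 190.125 − 0 = 190.125.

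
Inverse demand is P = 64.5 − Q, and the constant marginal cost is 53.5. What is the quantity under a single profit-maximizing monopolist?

The monopolist equates marginal revenue to marginal cost: 64.5 − 2Q = 53.5, so Q = 5.5. From demand, P = 59.

Q = 5.5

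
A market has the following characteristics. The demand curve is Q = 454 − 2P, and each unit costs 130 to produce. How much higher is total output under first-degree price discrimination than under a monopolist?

Total output rises by 97

Inverting demand: P = 227 − 0.5Q.
Monopoly sets MR = MC: 227 − Q = 130 ⇒ Q = 97, P = 227 − 0.5·97 = 178.5.
With perfect price discrimination, output is the efficient level Q = 194 (where demand meets MC), but every buyer pays their willingness to pay: CS = 0 and PS = total surplus.
Change in total output: 194 − 97 = 97.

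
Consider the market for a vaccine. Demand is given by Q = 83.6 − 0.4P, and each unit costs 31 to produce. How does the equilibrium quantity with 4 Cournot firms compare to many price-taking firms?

Inverting demand: P = 209 − 2.5Q.
In a 4-firm Cournot equilibrium, symmetry and the first-order condition give q = (209 − 31)/(12.5) = 14.24. So Q = 56.96 and P = 66.6.
Competitive firms price at marginal cost: P = 31, giving Q = 71.2.

Cournot: Q = 56.96; Competition: Q = 71.2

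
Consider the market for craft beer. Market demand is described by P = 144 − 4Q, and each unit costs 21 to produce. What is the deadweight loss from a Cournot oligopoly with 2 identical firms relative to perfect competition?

Competitive firms price at marginal cost: P = 21, giving Q = 30.75.
With 2 symmetric Cournot firms, each firm's FOC gives 144 − 12q = 21, so q = 10.25, Q = 2·10.25 = 20.5, and P = 62.
DWL is the triangle between Q = 20.5 and Q = 30.75: ½·(30.75 − 20.5)·(62 − 21) = 210.125.

DWL = 210.125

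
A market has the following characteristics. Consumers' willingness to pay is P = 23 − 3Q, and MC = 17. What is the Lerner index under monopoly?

Lerner index = 0.15

The monopolist equates marginal revenue to marginal cost: 23 − 6Q = 17, so Q = 1. From demand, P = 20.
Lerner index = (P − MC)/P = (20 − 17)/20 = 0.15.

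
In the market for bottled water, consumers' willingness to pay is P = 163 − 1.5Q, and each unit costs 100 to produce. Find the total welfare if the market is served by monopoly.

A monopolist chooses Q where MR = MC. MR = 163 − 3Q; setting this equal to 100 gives Q = 21 and P = 131.5.
CS = ½·(163 − 131.5)·21 = 330.75; PS = (131.5 − 100)·21 = 661.5; TS = 992.25.

TS = 992.25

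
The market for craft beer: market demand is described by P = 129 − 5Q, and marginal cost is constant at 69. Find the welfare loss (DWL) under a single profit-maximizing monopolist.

Competitive firms price at marginal cost: P = 69, giving Q = 12.
A monopolist chooses Q where MR = MC. MR = 129 − 10Q; setting this equal to 69 gives Q = 6 and P = 99.
DWL is the triangle between Q = 6 and Q = 12: ½·(12 − 6)·(99 − 69) = 90.

DWL = 90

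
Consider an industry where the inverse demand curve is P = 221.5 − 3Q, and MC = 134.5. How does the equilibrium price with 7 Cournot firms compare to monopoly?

Cournot: P = 145.375; Monopoly: P = 178

Cournot with 7 identical firms: the symmetric best-response condition is 221.5 − 24q = 134.5. Each firm produces q = 3.625, total output Q = 25.375, price P = 145.375.
Monopoly sets MR = MC: 221.5 − 6Q = 134.5 ⇒ Q = 14.5, P = 221.5 − 3·14.5 = 178.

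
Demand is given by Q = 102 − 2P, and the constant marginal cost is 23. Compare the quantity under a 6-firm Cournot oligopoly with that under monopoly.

Cournot: Q = 48; Monopoly: Q = 28

Inverting demand: P = 51 − 0.5Q.
Cournot with 6 identical firms: the symmetric best-response condition is 51 − 3.5q = 23. Each firm produces q = 8, total output Q = 48, price P = 27.
Monopoly sets MR = MC: 51 − Q = 23 ⇒ Q = 28, P = 51 − 0.5·28 = 37.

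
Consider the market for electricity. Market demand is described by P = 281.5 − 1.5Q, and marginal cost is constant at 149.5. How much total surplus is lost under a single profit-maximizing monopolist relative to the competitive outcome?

Under competition P = MC = 149.5, so Q = (281.5 − 149.5)/1.5 = 88.
The monopolist equates marginal revenue to marginal cost: 281.5 − 3Q = 149.5, so Q = 44. From demand, P = 215.5.
DWL is the triangle between Q = 44 and Q = 88: ½·(88 − 44)·(215.5 − 149.5) = 1452.

DWL = 1452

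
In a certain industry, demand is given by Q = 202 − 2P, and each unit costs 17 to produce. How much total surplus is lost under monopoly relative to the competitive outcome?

DWL = 1764

Inverting demand: P = 101 − 0.5Q.
Under competition P = MC = 17, so Q = (101 − 17)/0.5 = 168.
A monopolist chooses Q where MR = MC. MR = 101 − Q; setting this equal to 17 gives Q = 84 and P = 59.
DWL is the triangle between Q = 84 and Q = 168: ½·(168 − 84)·(59 − 17) = 1764.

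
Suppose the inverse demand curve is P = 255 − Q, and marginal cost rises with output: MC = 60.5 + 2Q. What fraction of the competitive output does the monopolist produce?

Q_m/Q_c = 0.75

The monopolist equates marginal revenue to marginal cost: 255 − 2Q = 60.5 + 2Q, so Q = 48.625. From demand, P = 206.375.
Competitive equilibrium sets price equal to marginal cost: 255 − Q = 60.5 + 2Q, so Q = 389/6 and P = 1141/6.
Ratio Q_m/Q_c = 48.625/(389/6) = 0.75.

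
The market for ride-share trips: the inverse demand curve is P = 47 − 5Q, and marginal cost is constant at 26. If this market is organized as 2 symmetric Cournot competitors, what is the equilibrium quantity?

With 2 symmetric Cournot firms, each firm's FOC gives 47 − 15q = 26, so q = 1.4, Q = 2·1.4 = 2.8, and P = 33.

Q = 2.8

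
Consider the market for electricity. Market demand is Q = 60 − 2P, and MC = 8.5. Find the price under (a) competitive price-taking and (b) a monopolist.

Competition: P = 8.5; Monopoly: P = 19.25

Inverting demand: P = 30 − 0.5Q.
Perfect competition: P = MC = 8.5, so 30 − 0.5Q = 8.5 and Q = 43.
A monopolist chooses Q where MR = MC. MR = 30 − Q; setting this equal to 8.5 gives Q = 21.5 and P = 19.25.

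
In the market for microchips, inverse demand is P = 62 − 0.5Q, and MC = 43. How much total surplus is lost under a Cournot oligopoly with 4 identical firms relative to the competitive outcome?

DWL = 14.44

Under competition P = MC = 43, so Q = (62 − 43)/0.5 = 38.
Cournot with 4 identical firms: the symmetric best-response condition is 62 − 2.5q = 43. Each firm produces q = 7.6, total output Q = 30.4, price P = 46.8.
DWL is the triangle between Q = 30.4 and Q = 38: ½·(38 − 30.4)·(46.8 − 43) = 14.44.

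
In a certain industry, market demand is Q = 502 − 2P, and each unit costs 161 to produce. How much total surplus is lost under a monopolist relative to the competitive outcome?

DWL = 2025

Inverting demand: P = 251 − 0.5Q.
Competitive firms price at marginal cost: P = 161, giving Q = 180.
A monopolist chooses Q where MR = MC. MR = 251 − Q; setting this equal to 161 gives Q = 90 and P = 206.
DWL is the triangle between Q = 90 and Q = 180: ½·(180 − 90)·(206 − 161) = 2025.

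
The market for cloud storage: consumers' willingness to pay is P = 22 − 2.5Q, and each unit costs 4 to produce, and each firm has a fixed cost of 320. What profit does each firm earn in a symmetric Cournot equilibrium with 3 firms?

π_i = −311.9

In a 3-firm Cournot equilibrium, symmetry and the first-order condition give q = (22 − 4)/(10) = 1.8. So Q = 5.4 and P = 8.5.
Each firm's profit = (8.5 − 4)·1.8 − 320 = −311.9.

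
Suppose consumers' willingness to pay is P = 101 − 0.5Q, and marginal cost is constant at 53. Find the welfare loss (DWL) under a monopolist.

DWL = 576

Perfect competition: P = MC = 53, so 101 − 0.5Q = 53 and Q = 96.
The monopolist equates marginal revenue to marginal cost: 101 − Q = 53, so Q = 48. From demand, P = 77.
DWL is the triangle between Q = 48 and Q = 96: ½·(96 − 48)·(77 − 53) = 576.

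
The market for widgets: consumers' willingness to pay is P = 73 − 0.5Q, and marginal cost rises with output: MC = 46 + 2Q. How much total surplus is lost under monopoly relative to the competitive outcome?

Competitive equilibrium sets price equal to marginal cost: 73 − 0.5Q = 46 + 2Q, so Q = 10.8 and P = 67.6.
The monopolist equates marginal revenue to marginal cost: 73 − Q = 46 + 2Q, so Q = 9. From demand, P = 68.5.
CS = ½·(73 − 67.6)·10.8 = 29.16; PS = (67.6·10.8 − 46·10.8 − ½·2·10.8²) = 116.64; TS = 145.8.
CS = ½·(73 − 68.5)·9 = 20.25; PS = (68.5·9 − 46·9 − ½·2·9²) = 121.5; TS = 141.75.
DWL = 145.8 − 141.75 = 4.05.

DWL = 4.05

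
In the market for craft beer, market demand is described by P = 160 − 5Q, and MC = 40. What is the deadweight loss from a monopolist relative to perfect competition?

Under competition P = MC = 40, so Q = (160 − 40)/5 = 24.
Monopoly sets MR = MC: 160 − 10Q = 40 ⇒ Q = 12, P = 160 − 5·12 = 100.
DWL is the triangle between Q = 12 and Q = 24: ½·(24 − 12)·(100 − 40) = 360.

DWL = 360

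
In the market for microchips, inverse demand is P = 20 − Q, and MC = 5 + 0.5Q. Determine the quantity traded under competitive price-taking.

Competitive equilibrium sets price equal to marginal cost: 20 − Q = 5 + 0.5Q, so Q = 10 and P = 10.

Q = 10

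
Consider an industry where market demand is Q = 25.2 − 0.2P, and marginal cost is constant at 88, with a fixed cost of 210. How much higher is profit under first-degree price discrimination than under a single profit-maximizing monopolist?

Inverting demand: P = 126 − 5Q.
The monopolist equates marginal revenue to marginal cost: 126 − 10Q = 88, so Q = 3.8. From demand, P = 107.
Profit = (107 − 88)·3.8 − 210 = −137.8.
Under first-degree price discrimination the firm charges each unit its demand price and produces up to where P = MC, i.e. Q = 7.6. Consumer surplus is zero; producer surplus equals total surplus.
PS equals the full surplus area, 144.4. Profit = 144.4 − 210 = −65.6.
Change in profit: −65.6 − −137.8 = 72.2.

π rises by 72.2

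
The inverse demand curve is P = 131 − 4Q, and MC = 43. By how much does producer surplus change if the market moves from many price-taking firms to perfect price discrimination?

Producer surplus rises by 968

Perfect competition: P = MC = 43, so 131 − 4Q = 43 and Q = 22.
PS = (43 − 43)·22 = 0.
A perfectly discriminating monopolist sells every unit with P(Q) ≥ MC(Q), so output equals the competitive quantity Q = 22. Each buyer pays their reservation price, so CS = 0 and the firm captures all surplus.
PS = ½·(131 − 43)·22 = 968.
Change in producer surplus: 968 − 0 = 968.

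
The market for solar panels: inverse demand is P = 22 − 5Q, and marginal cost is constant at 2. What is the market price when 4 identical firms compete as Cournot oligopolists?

P = 6

With 4 symmetric Cournot firms, each firm's FOC gives 22 − 25q = 2, so q = 0.8, Q = 4·0.8 = 3.2, and P = 6.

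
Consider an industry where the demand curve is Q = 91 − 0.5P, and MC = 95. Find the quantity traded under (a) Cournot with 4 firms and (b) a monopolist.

Inverting demand: P = 182 − 2Q.
Cournot with 4 identical firms: the symmetric best-response condition is 182 − 10q = 95. Each firm produces q = 8.7, total output Q = 34.8, price P = 112.4.
The monopolist equates marginal revenue to marginal cost: 182 − 4Q = 95, so Q = 21.75. From demand, P = 138.5.

Cournot: Q = 34.8; Monopoly: Q = 21.75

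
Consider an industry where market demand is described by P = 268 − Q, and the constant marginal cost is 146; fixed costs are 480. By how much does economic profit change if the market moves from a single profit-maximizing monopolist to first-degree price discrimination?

Economic profit rises by 3721

Monopoly sets MR = MC: 268 − 2Q = 146 ⇒ Q = 61, P = 268 − 61 = 207.
Profit = (207 − 146)·61 − 480 = 3241.
With perfect price discrimination, output is the efficient level Q = 122 (where demand meets MC), but every buyer pays their willingness to pay: CS = 0 and PS = total surplus.
PS equals the full surplus area, 7442. Profit = 7442 − 480 = 6962.
Change in economic profit: 6962 − 3241 = 3721.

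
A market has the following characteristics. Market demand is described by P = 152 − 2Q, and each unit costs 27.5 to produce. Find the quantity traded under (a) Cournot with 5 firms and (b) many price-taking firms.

Cournot with 5 identical firms: the symmetric best-response condition is 152 − 12q = 27.5. Each firm produces q = 10.375, total output Q = 51.875, price P = 48.25.
Under competition P = MC = 27.5, so Q = (152 − 27.5)/2 = 62.25.

Cournot: Q = 51.875; Competition: Q = 62.25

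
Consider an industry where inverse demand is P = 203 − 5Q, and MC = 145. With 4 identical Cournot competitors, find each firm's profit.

In a 4-firm Cournot equilibrium, symmetry and the first-order condition give q = (203 − 145)/(25) = 2.32. So Q = 9.28 and P = 156.6.
Each firm's profit = (156.6 − 145)·2.32 = 26.912.

π_i = 26.912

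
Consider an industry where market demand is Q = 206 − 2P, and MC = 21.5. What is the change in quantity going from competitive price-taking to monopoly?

Q falls by 81.5

Inverting demand: P = 103 − 0.5Q.
Competitive firms price at marginal cost: P = 21.5, giving Q = 163.
The monopolist equates marginal revenue to marginal cost: 103 − Q = 21.5, so Q = 81.5. From demand, P = 62.25.
Change in quantity: 81.5 − 163 = −81.5.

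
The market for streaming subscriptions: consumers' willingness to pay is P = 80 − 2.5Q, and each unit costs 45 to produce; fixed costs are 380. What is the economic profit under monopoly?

Profit = −257.5

A monopolist chooses Q where MR = MC. MR = 80 − 5Q; setting this equal to 45 gives Q = 7 and P = 62.5.
Profit = (62.5 − 45)·7 − 380 = −257.5.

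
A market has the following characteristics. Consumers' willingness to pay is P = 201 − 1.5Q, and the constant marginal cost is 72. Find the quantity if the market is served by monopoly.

The monopolist equates marginal revenue to marginal cost: 201 − 3Q = 72, so Q = 43. From demand, P = 136.5.

Q = 43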